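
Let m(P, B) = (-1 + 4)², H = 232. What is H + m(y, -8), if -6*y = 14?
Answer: 241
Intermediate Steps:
y = -7/3 (y = -⅙*14 = -7/3 ≈ -2.3333)
m(P, B) = 9 (m(P, B) = 3² = 9)
H + m(y, -8) = 232 + 9 = 241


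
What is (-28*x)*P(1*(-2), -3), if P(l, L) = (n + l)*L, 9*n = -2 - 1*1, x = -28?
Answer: 5488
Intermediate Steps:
n = -⅓ (n = (-2 - 1*1)/9 = (-2 - 1)/9 = (⅑)*(-3) = -⅓ ≈ -0.33333)
P(l, L) = L*(-⅓ + l) (P(l, L) = (-⅓ + l)*L = L*(-⅓ + l))
(-28*x)*P(1*(-2), -3) = (-28*(-28))*(-3*(-⅓ + 1*(-2))) = 784*(-3*(-⅓ - 2)) = 784*(-3*(-7/3)) = 784*7 = 5488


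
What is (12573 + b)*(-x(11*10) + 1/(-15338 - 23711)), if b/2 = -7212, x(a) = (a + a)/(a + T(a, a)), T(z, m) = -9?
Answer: 15901720731/3943949 ≈ 4031.9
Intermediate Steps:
x(a) = 2*a/(-9 + a) (x(a) = (a + a)/(a - 9) = (2*a)/(-9 + a) = 2*a/(-9 + a))
b = -14424 (b = 2*(-7212) = -14424)
(12573 + b)*(-x(11*10) + 1/(-15338 - 23711)) = (12573 - 14424)*(-2*11*10/(-9 + 11*10) + 1/(-15338 - 23711)) = -1851*(-2*110/(-9 + 110) + 1/(-39049)) = -1851*(-2*110/101 - 1/39049) = -1851*(-1*220/101 - 1/39049) = -1851*(-220/101 - 1/39049) = -1851*(-8590881/3943949) = 15901720731/3943949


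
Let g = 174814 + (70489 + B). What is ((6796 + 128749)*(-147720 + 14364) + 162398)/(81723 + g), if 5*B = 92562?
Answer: -45188941555/863846 ≈ -52311.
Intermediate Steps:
B = 92562/5 (B = (⅕)*92562 = 92562/5 ≈ 18512.)
g = 1319077/5 (g = 174814 + (70489 + 92562/5) = 174814 + 445007/5 = 1319077/5 ≈ 2.6382e+5)
((6796 + 128749)*(-147720 + 14364) + 162398)/(81723 + g) = ((6796 + 128749)*(-147720 + 14364) + 162398)/(81723 + 1319077/5) = (135545*(-133356) + 162398)/(1727692/5) = (-18075739020 + 162398)*(5/1727692) = -18075576622*5/1727692 = -45188941555/863846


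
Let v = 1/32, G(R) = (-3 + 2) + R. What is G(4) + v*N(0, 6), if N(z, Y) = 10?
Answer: 53/16 ≈ 3.3125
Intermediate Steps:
G(R) = -1 + R
v = 1/32 ≈ 0.031250
G(4) + v*N(0, 6) = (-1 + 4) + (1/32)*10 = 3 + 5/16 = 53/16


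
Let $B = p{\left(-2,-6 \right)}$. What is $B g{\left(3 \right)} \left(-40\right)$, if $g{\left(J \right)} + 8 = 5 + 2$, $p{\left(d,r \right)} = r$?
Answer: $-240$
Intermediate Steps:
$g{\left(J \right)} = -1$ ($g{\left(J \right)} = -8 + \left(5 + 2\right) = -8 + 7 = -1$)
$B = -6$
$B g{\left(3 \right)} \left(-40\right) = \left(-6\right) \left(-1\right) \left(-40\right) = 6 \left(-40\right) = -240$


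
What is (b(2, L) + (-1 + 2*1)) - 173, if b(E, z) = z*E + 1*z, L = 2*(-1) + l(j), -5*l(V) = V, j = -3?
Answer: -881/5 ≈ -176.20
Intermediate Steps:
l(V) = -V/5
L = -7/5 (L = 2*(-1) - 1/5*(-3) = -2 + 3/5 = -7/5 ≈ -1.4000)
b(E, z) = z + E*z (b(E, z) = E*z + z = z + E*z)
(b(2, L) + (-1 + 2*1)) - 173 = (-7*(1 + 2)/5 + (-1 + 2*1)) - 173 = (-7/5*3 + (-1 + 2)) - 173 = (-21/5 + 1) - 173 = -16/5 - 173 = -881/5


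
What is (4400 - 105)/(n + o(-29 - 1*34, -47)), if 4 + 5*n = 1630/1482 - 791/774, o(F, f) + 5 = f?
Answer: -4105547550/50456099 ≈ -81.369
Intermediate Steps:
o(F, f) = -5 + f
n = -749819/955890 (n = -⅘ + (1630/1482 - 791/774)/5 = -⅘ + (1630*(1/1482) - 791*1/774)/5 = -⅘ + (815/741 - 791/774)/5 = -⅘ + (⅕)*(14893/191178) = -⅘ + 14893/955890 = -749819/955890 ≈ -0.78442)
(4400 - 105)/(n + o(-29 - 1*34, -47)) = (4400 - 105)/(-749819/955890 + (-5 - 47)) = 4295/(-749819/955890 - 52) = 4295/(-50456099/955890) = 4295*(-955890/50456099) = -4105547550/50456099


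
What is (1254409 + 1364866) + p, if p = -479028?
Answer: 2140247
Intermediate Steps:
(1254409 + 1364866) + p = (1254409 + 1364866) - 479028 = 2619275 - 479028 = 2140247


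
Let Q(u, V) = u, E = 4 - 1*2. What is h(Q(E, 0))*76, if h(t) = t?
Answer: 152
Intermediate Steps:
E = 2 (E = 4 - 2 = 2)
h(Q(E, 0))*76 = 2*76 = 152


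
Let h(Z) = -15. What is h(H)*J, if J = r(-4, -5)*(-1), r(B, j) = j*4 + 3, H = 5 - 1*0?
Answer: -255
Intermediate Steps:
H = 5 (H = 5 + 0 = 5)
r(B, j) = 3 + 4*j (r(B, j) = 4*j + 3 = 3 + 4*j)
J = 17 (J = (3 + 4*(-5))*(-1) = (3 - 20)*(-1) = -17*(-1) = 17)
h(H)*J = -15*17 = -255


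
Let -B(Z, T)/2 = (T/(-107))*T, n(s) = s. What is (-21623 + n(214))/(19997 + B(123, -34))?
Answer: -2290763/2141991 ≈ -1.0695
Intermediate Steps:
B(Z, T) = 2*T²/107 (B(Z, T) = -2*T/(-107)*T = -2*T*(-1/107)*T = -2*(-T/107)*T = -(-2)*T²/107 = 2*T²/107)
(-21623 + n(214))/(19997 + B(123, -34)) = (-21623 + 214)/(19997 + (2/107)*(-34)²) = -21409/(19997 + (2/107)*1156) = -21409/(19997 + 2312/107) = -21409/2141991/107 = -21409*107/2141991 = -2290763/2141991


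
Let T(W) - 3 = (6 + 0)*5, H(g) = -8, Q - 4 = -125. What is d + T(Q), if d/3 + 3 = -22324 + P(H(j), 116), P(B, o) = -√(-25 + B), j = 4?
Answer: -66948 - 3*I*√33 ≈ -66948.0 - 17.234*I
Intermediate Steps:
Q = -121 (Q = 4 - 125 = -121)
T(W) = 33 (T(W) = 3 + (6 + 0)*5 = 3 + 6*5 = 3 + 30 = 33)
d = -66981 - 3*I*√33 (d = -9 + 3*(-22324 - √(-25 - 8)) = -9 + 3*(-22324 - √(-33)) = -9 + 3*(-22324 - I*√33) = -9 + (-66972 - 3*I*√33) = -66981 - 3*I*√33 ≈ -66981.0 - 17.234*I)
d + T(Q) = (-66981 - 3*I*√33) + 33 = -66948 - 3*I*√33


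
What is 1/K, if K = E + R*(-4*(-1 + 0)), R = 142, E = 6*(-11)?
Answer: 1/502 ≈ 0.0019920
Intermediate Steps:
E = -66
K = 502 (K = -66 + 142*(-4*(-1 + 0)) = -66 + 142*(-4*(-1)) = -66 + 142*4 = -66 + 568 = 502)
1/K = 1/502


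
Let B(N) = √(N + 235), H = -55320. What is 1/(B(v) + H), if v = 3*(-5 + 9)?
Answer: -55320/3060302153 - √247/3060302153 ≈ -1.8082e-5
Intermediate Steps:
v = 12 (v = 3*4 = 12)
B(N) = √(235 + N)
1/(B(v) + H) = 1/(√(235 + 12) - 55320) = 1/(√247 - 55320) = 1/(-55320 + √247)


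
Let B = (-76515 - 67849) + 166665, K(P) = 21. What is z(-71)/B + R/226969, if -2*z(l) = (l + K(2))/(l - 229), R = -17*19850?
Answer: -90305896369/60739628028 ≈ -1.4868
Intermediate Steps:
R = -337450
B = 22301 (B = -144364 + 166665 = 22301)
z(l) = -(21 + l)/(2*(-229 + l)) (z(l) = -(l + 21)/(2*(l - 229)) = -(21 + l)/(2*(-229 + l)))
z(-71)/B + R/226969 = ((-21 - 1*(-71))/(2*(-229 - 71)))/22301 - 337450/226969 = ((½)*(-21 + 71)/(-300))*(1/22301) - 337450*1/226969 = ((½)*(-1/300)*50)*(1/22301) - 337450/226969 = -1/12*1/22301 - 337450/226969 = -1/267612 - 337450/226969 = -90305896369/60739628028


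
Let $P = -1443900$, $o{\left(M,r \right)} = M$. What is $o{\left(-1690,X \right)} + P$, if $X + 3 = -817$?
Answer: $-1445590$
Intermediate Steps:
$X = -820$ ($X = -3 - 817 = -820$)
$o{\left(-1690,X \right)} + P = -1690 - 1443900 = -1445590$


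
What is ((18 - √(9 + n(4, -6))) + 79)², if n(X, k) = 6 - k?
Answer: (97 - √21)² ≈ 8541.0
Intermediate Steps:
((18 - √(9 + n(4, -6))) + 79)² = ((18 - √(9 + (6 - 1*(-6)))) + 79)² = ((18 - √(9 + (6 + 6))) + 79)² = ((18 - √(9 + 12)) + 79)² = ((18 - √21) + 79)² = (97 - √21)²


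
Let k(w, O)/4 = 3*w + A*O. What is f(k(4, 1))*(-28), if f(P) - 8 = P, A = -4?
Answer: -1120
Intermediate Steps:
k(w, O) = -16*O + 12*w (k(w, O) = 4*(3*w - 4*O) = 4*(-4*O + 3*w) = -16*O + 12*w)
f(P) = 8 + P
f(k(4, 1))*(-28) = (8 + (-16*1 + 12*4))*(-28) = (8 + (-16 + 48))*(-28) = (8 + 32)*(-28) = 40*(-28) = -1120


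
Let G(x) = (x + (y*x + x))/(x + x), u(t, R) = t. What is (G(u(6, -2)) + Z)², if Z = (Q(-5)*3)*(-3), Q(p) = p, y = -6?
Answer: 1849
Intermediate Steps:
G(x) = -2 (G(x) = (x + (-6*x + x))/(x + x) = (x - 5*x)/((2*x)) = (-4*x)*(1/(2*x)) = -2)
Z = 45 (Z = -5*3*(-3) = -15*(-3) = 45)
(G(u(6, -2)) + Z)² = (-2 + 45)² = 43² = 1849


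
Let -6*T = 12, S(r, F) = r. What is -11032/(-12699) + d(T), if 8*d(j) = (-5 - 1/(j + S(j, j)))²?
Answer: 5996435/1625472 ≈ 3.6890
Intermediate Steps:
T = -2 (T = -⅙*12 = -2)
d(j) = (-5 - 1/(2*j))²/8 (d(j) = (-5 - 1/(j + j))²/8 = (-5 - 1/(2*j))²/8)
-11032/(-12699) + d(T) = -11032/(-12699) + (1/32)*(1 + 10*(-2))²/(-2)² = -11032*(-1/12699) + (1/32)*(¼)*(1 - 20)² = 11032/12699 + (1/32)*(¼)*(-19)² = 11032/12699 + (1/32)*(¼)*361 = 11032/12699 + 361/128 = 5996435/1625472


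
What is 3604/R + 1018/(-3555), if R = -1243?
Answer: -14077594/4418865 ≈ -3.1858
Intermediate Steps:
3604/R + 1018/(-3555) = 3604/(-1243) + 1018/(-3555) = 3604*(-1/1243) + 1018*(-1/3555) = -3604/1243 - 1018/3555 = -14077594/4418865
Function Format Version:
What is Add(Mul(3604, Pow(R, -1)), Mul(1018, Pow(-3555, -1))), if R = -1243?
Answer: Rational(-14077594, 4418865) ≈ -3.1858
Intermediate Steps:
Add(Mul(3604, Pow(R, -1)), Mul(1018, Pow(-3555, -1))) = Add(Mul(3604, Pow(-1243, -1)), Mul(1018, Pow(-3555, -1))) = Add(Mul(3604, Rational(-1, 1243)), Mul(1018, Rational(-1, 3555))) = Add(Rational(-3604, 1243), Rational(-1018, 3555)) = Rational(-14077594, 4418865)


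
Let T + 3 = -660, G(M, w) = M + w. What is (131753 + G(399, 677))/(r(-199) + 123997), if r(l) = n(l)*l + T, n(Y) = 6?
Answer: 132829/122140 ≈ 1.0875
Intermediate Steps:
T = -663 (T = -3 - 660 = -663)
r(l) = -663 + 6*l (r(l) = 6*l - 663 = -663 + 6*l)
(131753 + G(399, 677))/(r(-199) + 123997) = (131753 + (399 + 677))/((-663 + 6*(-199)) + 123997) = (131753 + 1076)/((-663 - 1194) + 123997) = 132829/(-1857 + 123997) = 132829/122140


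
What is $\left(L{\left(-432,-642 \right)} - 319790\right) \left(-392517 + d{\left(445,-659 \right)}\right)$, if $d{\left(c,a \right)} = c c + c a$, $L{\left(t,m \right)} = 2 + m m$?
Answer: $-45056116872$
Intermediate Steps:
$L{\left(t,m \right)} = 2 + m^{2}$
$d{\left(c,a \right)} = c^{2} + a c$
$\left(L{\left(-432,-642 \right)} - 319790\right) \left(-392517 + d{\left(445,-659 \right)}\right) = \left(\left(2 + \left(-642\right)^{2}\right) - 319790\right) \left(-392517 + 445 \left(-659 + 445\right)\right) = \left(\left(2 + 412164\right) - 319790\right) \left(-392517 + 445 \left(-214\right)\right) = \left(412166 - 319790\right) \left(-392517 - 95230\right) = 92376 \left(-487747\right) = -45056116872$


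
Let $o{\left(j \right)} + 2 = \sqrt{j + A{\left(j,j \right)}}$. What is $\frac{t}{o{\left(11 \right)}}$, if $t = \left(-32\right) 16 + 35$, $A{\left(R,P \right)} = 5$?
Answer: $- \frac{477}{2} \approx -238.5$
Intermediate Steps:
$t = -477$ ($t = -512 + 35 = -477$)
$o{\left(j \right)} = -2 + \sqrt{5 + j}$ ($o{\left(j \right)} = -2 + \sqrt{j + 5} = -2 + \sqrt{5 + j}$)
$\frac{t}{o{\left(11 \right)}} = - \frac{477}{-2 + \sqrt{5 + 11}} = - \frac{477}{-2 + \sqrt{16}} = - \frac{477}{-2 + 4} = - \frac{477}{2}$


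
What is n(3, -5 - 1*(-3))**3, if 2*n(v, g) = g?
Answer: -1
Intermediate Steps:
n(v, g) = g/2
n(3, -5 - 1*(-3))**3 = ((-5 - 1*(-3))/2)**3 = ((-5 + 3)/2)**3 = ((1/2)*(-2))**3 = (-1)**3 = -1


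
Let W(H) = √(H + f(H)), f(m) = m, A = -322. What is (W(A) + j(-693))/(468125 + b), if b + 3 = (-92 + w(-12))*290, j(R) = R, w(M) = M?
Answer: -99/62566 + I*√161/218981 ≈ -0.0015823 + 5.7944e-5*I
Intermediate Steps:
W(H) = √2*√H (W(H) = √(H + H) = √(2*H) = √2*√H)
b = -30163 (b = -3 + (-92 - 12)*290 = -3 - 104*290 = -3 - 30160 = -30163)
(W(A) + j(-693))/(468125 + b) = (√2*√(-322) - 693)/(468125 - 30163) = (√2*(I*√322) - 693)/437962 = (2*I*√161 - 693)*(1/437962) = (-693 + 2*I*√161)*(1/437962) = -99/62566 + I*√161/218981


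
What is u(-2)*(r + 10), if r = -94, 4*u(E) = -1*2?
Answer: 42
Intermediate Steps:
u(E) = -1/2 (u(E) = (-1*2)/4 = (1/4)*(-2) = -1/2)
u(-2)*(r + 10) = -(-94 + 10)/2 = -1/2*(-84) = 42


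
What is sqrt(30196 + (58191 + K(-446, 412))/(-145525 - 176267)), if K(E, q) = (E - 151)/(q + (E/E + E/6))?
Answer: sqrt(350221054818219474)/3405632 ≈ 173.77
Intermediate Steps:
K(E, q) = (-151 + E)/(1 + q + E/6) (K(E, q) = (-151 + E)/(q + (1 + E*(1/6))) = (-151 + E)/(q + (1 + E/6)) = (-151 + E)/(1 + q + E/6))
sqrt(30196 + (58191 + K(-446, 412))/(-145525 - 176267)) = sqrt(30196 + (58191 + 6*(-151 - 446)/(6 - 446 + 6*412))/(-145525 - 176267)) = sqrt(30196 + (58191 + 6*(-597)/(6 - 446 + 2472))/(-321792)) = sqrt(30196 + (58191 + 6*(-597)/2032)*(-1/321792)) = sqrt(30196 + (58191 + 6*(1/2032)*(-597))*(-1/321792)) = sqrt(30196 + (58191 - 1791/1016)*(-1/321792)) = sqrt(30196 + (59120265/1016)*(-1/321792)) = sqrt(30196 - 19706755/108980224) = sqrt(3290747137149/108980224) = sqrt(350221054818219474)/3405632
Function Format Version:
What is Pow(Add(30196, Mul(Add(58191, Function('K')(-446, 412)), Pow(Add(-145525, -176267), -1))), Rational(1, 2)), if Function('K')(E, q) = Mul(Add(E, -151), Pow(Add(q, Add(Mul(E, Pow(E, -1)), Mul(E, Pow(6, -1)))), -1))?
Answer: Mul(Rational(1, 3405632), Pow(350221054818219474, Rational(1, 2))) ≈ 173.77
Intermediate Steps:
Function('K')(E, q) = Mul(Pow(Add(1, q, Mul(Rational(1, 6), E)), -1), Add(-151, E)) (Function('K')(E, q) = Mul(Add(-151, E), Pow(Add(q, Add(1, Mul(E, Rational(1, 6)))), -1)) = Mul(Add(-151, E), Pow(Add(q, Add(1, Mul(Rational(1, 6), E))), -1)) = Mul(Add(-151, E), Pow(Add(1, q, Mul(Rational(1, 6), E)), -1)) = Mul(Pow(Add(1, q, Mul(Rational(1, 6), E)), -1), Add(-151, E)))
Pow(Add(30196, Mul(Add(58191, Function('K')(-446, 412)), Pow(Add(-145525, -176267), -1))), Rational(1, 2)) = Pow(Add(30196, Mul(Add(58191, Mul(6, Pow(Add(6, -446, Mul(6, 412)), -1), Add(-151, -446))), Pow(Add(-145525, -176267), -1))), Rational(1, 2)) = Pow(Add(30196, Mul(Add(58191, Mul(6, Pow(Add(6, -446, 2472), -1), -597)), Pow(-321792, -1))), Rational(1, 2)) = Pow(Add(30196, Mul(Add(58191, Mul(6, Pow(2032, -1), -597)), Rational(-1, 321792))), Rational(1, 2)) = Pow(Add(30196, Mul(Add(58191, Mul(6, Rational(1, 2032), -597)), Rational(-1, 321792))), Rational(1, 2)) = Pow(Add(30196, Mul(Add(58191, Rational(-1791, 1016)), Rational(-1, 321792))), Rational(1, 2)) = Pow(Add(30196, Mul(Rational(59120265, 1016), Rational(-1, 321792))), Rational(1, 2)) = Pow(Add(30196, Rational(-19706755, 108980224)), Rational(1, 2)) = Pow(Rational(3290747137149, 108980224), Rational(1, 2)) = Mul(Rational(1, 3405632), Pow(350221054818219474, Rational(1, 2)))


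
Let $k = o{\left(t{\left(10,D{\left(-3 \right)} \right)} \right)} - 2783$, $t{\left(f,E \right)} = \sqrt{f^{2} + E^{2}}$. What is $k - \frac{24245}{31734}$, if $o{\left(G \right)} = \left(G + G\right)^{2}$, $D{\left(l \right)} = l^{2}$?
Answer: $- \frac{65364551}{31734} \approx -2059.8$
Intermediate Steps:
$t{\left(f,E \right)} = \sqrt{E^{2} + f^{2}}$
$o{\left(G \right)} = 4 G^{2}$ ($o{\left(G \right)} = \left(2 G\right)^{2} = 4 G^{2}$)
$k = -2059$ ($k = 4 \left(\sqrt{\left(\left(-3\right)^{2}\right)^{2} + 10^{2}}\right)^{2} - 2783 = 4 \left(\sqrt{9^{2} + 100}\right)^{2} - 2783 = 4 \left(\sqrt{81 + 100}\right)^{2} - 2783 = 4 \left(\sqrt{181}\right)^{2} - 2783 = 4 \cdot 181 - 2783 = 724 - 2783 = -2059$)
$k - \frac{24245}{31734} = -2059 - \frac{24245}{31734} = - \frac{65364551}{31734}$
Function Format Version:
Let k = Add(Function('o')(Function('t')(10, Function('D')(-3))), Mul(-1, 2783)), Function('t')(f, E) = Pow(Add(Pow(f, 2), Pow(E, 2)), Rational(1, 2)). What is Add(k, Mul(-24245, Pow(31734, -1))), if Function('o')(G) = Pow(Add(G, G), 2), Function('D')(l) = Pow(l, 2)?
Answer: Rational(-65364551, 31734) ≈ -2059.8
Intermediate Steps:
Function('t')(f, E) = Pow(Add(Pow(E, 2), Pow(f, 2)), Rational(1, 2))
Function('o')(G) = Mul(4, Pow(G, 2)) (Function('o')(G) = Pow(Mul(2, G), 2) = Mul(4, Pow(G, 2)))
k = -2059 (k = Add(Mul(4, Pow(Pow(Add(Pow(Pow(-3, 2), 2), Pow(10, 2)), Rational(1, 2)), 2)), Mul(-1, 2783)) = Add(Mul(4, Pow(Pow(Add(Pow(9, 2), 100), Rational(1, 2)), 2)), -2783) = Add(Mul(4, Pow(Pow(Add(81, 100), Rational(1, 2)), 2)), -2783) = Add(Mul(4, Pow(Pow(181, Rational(1, 2)), 2)), -2783) = Add(Mul(4, 181), -2783) = Add(724, -2783) = -2059)
Add(k, Mul(-24245, Pow(31734, -1))) = Add(-2059, Mul(-24245, Pow(31734, -1))) = Add(-2059, Mul(-24245, Rational(1, 31734))) = Add(-2059, Rational(-24245, 31734)) = Rational(-65364551, 31734)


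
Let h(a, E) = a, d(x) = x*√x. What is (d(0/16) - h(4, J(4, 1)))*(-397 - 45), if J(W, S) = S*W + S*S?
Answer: 1768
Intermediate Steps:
J(W, S) = S² + S*W (J(W, S) = S*W + S² = S² + S*W)
d(x) = x^(3/2)
(d(0/16) - h(4, J(4, 1)))*(-397 - 45) = ((0/16)^(3/2) - 1*4)*(-397 - 45) = ((0*(1/16))^(3/2) - 4)*(-442) = (0^(3/2) - 4)*(-442) = (0 - 4)*(-442) = -4*(-442) = 1768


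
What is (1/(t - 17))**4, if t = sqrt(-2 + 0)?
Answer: (17 - I*sqrt(2))**(-4) ≈ 1.1164e-5 + 3.8489e-6*I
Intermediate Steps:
t = I*sqrt(2) (t = sqrt(-2) = I*sqrt(2) ≈ 1.4142*I)
(1/(t - 17))**4 = (1/(I*sqrt(2) - 17))**4 = (1/(-17 + I*sqrt(2)))**4 = (-17 + I*sqrt(2))**(-4)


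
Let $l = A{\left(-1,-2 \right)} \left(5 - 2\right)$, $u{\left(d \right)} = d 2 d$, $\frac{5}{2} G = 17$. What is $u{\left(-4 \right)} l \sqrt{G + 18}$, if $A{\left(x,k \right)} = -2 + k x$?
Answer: $0$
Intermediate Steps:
$G = \frac{34}{5}$ ($G = \frac{2}{5} \cdot 17 = \frac{34}{5} \approx 6.8$)
$u{\left(d \right)} = 2 d^{2}$ ($u{\left(d \right)} = 2 d d = 2 d^{2}$)
$l = 0$ ($l = \left(-2 - -2\right) \left(5 - 2\right) = \left(-2 + 2\right) 3 = 0 \cdot 3 = 0$)
$u{\left(-4 \right)} l \sqrt{G + 18} = 2 \left(-4\right)^{2} \cdot 0 \sqrt{\frac{34}{5} + 18} = 2 \cdot 16 \cdot 0 \sqrt{\frac{124}{5}} = 32 \cdot 0 \frac{2 \sqrt{155}}{5} = 0 \frac{2 \sqrt{155}}{5} = 0$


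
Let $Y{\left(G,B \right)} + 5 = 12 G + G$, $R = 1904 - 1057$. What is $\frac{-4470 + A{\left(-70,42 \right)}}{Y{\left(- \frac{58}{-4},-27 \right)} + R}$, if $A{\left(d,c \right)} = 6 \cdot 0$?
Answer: $- \frac{2980}{687} \approx -4.3377$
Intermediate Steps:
$R = 847$
$A{\left(d,c \right)} = 0$
$Y{\left(G,B \right)} = -5 + 13 G$ ($Y{\left(G,B \right)} = -5 + \left(12 G + G\right) = -5 + 13 G$)
$\frac{-4470 + A{\left(-70,42 \right)}}{Y{\left(- \frac{58}{-4},-27 \right)} + R} = \frac{-4470 + 0}{\left(-5 + 13 \left(- \frac{58}{-4}\right)\right) + 847} = - \frac{4470}{\left(-5 + 13 \left(\left(-58\right) \left(- \frac{1}{4}\right)\right)\right) + 847} = - \frac{4470}{\left(-5 + 13 \cdot \frac{29}{2}\right) + 847} = - \frac{4470}{\left(-5 + \frac{377}{2}\right) + 847} = - \frac{4470}{\frac{367}{2} + 847} = - \frac{4470}{\frac{2061}{2}} = \left(-4470\right) \frac{2}{2061} = - \frac{2980}{687}$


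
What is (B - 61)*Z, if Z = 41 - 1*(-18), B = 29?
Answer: -1888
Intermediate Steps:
Z = 59 (Z = 41 + 18 = 59)
(B - 61)*Z = (29 - 61)*59 = -32*59 = -1888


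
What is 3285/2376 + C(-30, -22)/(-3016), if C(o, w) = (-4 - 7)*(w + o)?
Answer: 9133/7656 ≈ 1.1929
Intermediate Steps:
C(o, w) = -11*o - 11*w (C(o, w) = -11*(o + w) = -11*o - 11*w)
3285/2376 + C(-30, -22)/(-3016) = 3285/2376 + (-11*(-30) - 11*(-22))/(-3016) = 3285*(1/2376) + (330 + 242)*(-1/3016) = 365/264 + 572*(-1/3016) = 365/264 - 11/58 = 9133/7656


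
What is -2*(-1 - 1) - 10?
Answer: -6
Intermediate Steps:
-2*(-1 - 1) - 10 = -2*(-2) - 10 = 4 - 10 = -6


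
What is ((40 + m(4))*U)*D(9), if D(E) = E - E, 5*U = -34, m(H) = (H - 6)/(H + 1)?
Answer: 0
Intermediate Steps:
m(H) = (-6 + H)/(1 + H)
U = -34/5 (U = (⅕)*(-34) = -34/5 ≈ -6.8000)
D(E) = 0
((40 + m(4))*U)*D(9) = ((40 + (-6 + 4)/(1 + 4))*(-34/5))*0 = ((40 - 2/5)*(-34/5))*0 = ((40 + (⅕)*(-2))*(-34/5))*0 = ((40 - ⅖)*(-34/5))*0 = ((198/5)*(-34/5))*0 = -6732/25*0 = 0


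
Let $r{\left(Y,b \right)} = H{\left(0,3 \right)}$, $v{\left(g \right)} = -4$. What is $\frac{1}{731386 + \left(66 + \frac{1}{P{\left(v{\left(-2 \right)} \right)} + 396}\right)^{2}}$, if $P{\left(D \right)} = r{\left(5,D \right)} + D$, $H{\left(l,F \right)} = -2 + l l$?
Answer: $\frac{152100}{111906409681} \approx 1.3592 \cdot 10^{-6}$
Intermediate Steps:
$H{\left(l,F \right)} = -2 + l^{2}$
$r{\left(Y,b \right)} = -2$ ($r{\left(Y,b \right)} = -2 + 0^{2} = -2 + 0 = -2$)
$P{\left(D \right)} = -2 + D$
$\frac{1}{731386 + \left(66 + \frac{1}{P{\left(v{\left(-2 \right)} \right)} + 396}\right)^{2}} = \frac{1}{731386 + \left(66 + \frac{1}{\left(-2 - 4\right) + 396}\right)^{2}} = \frac{1}{731386 + \left(66 + \frac{1}{-6 + 396}\right)^{2}} = \frac{1}{731386 + \left(66 + \frac{1}{390}\right)^{2}} = \frac{1}{731386 + \left(\frac{25741}{390}\right)^{2}} = \frac{1}{731386 + \frac{662599081}{152100}} = \frac{1}{\frac{111906409681}{152100}} = \frac{152100}{111906409681}$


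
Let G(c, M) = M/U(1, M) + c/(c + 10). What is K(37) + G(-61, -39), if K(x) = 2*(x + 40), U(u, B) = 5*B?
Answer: 39626/255 ≈ 155.40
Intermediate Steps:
G(c, M) = ⅕ + c/(10 + c) (G(c, M) = M/((5*M)) + c/(c + 10) = M*(1/(5*M)) + c/(10 + c) = ⅕ + c/(10 + c))
K(x) = 80 + 2*x (K(x) = 2*(40 + x) = 80 + 2*x)
K(37) + G(-61, -39) = (80 + 2*37) + 2*(5 + 3*(-61))/(5*(10 - 61)) = (80 + 74) + (⅖)*(5 - 183)/(-51) = 154 + (⅖)*(-1/51)*(-178) = 154 + 356/255 = 39626/255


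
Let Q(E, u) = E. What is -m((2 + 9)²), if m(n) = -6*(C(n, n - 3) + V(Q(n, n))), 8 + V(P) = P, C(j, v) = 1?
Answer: 684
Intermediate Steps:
V(P) = -8 + P
m(n) = 42 - 6*n (m(n) = -6*(1 + (-8 + n)) = -6*(-7 + n) = 42 - 6*n)
-m((2 + 9)²) = -(42 - 6*(2 + 9)²) = -(42 - 6*11²) = -(42 - 6*121) = -(42 - 726) = -1*(-684) = 684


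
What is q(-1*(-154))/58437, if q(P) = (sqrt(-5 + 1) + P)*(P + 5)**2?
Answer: 432586/6493 + 5618*I/6493 ≈ 66.623 + 0.86524*I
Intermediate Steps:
q(P) = (5 + P)**2*(P + 2*I) (q(P) = (sqrt(-4) + P)*(5 + P)**2 = (2*I + P)*(5 + P)**2 = (P + 2*I)*(5 + P)**2 = (5 + P)**2*(P + 2*I))
q(-1*(-154))/58437 = ((5 - 1*(-154))**2*(-1*(-154) + 2*I))/58437 = ((5 + 154)**2*(154 + 2*I))*(1/58437) = (159**2*(154 + 2*I))*(1/58437) = (25281*(154 + 2*I))*(1/58437) = (3893274 + 50562*I)*(1/58437) = 432586/6493 + 5618*I/6493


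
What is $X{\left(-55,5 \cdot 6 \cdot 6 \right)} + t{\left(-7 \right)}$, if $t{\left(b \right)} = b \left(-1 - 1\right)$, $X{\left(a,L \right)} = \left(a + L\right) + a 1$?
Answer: $84$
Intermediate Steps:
$X{\left(a,L \right)} = L + 2 a$ ($X{\left(a,L \right)} = \left(L + a\right) + a = L + 2 a$)
$t{\left(b \right)} = - 2 b$ ($t{\left(b \right)} = b \left(-2\right) = - 2 b$)
$X{\left(-55,5 \cdot 6 \cdot 6 \right)} + t{\left(-7 \right)} = \left(5 \cdot 6 \cdot 6 + 2 \left(-55\right)\right) - -14 = \left(30 \cdot 6 - 110\right) + 14 = \left(180 - 110\right) + 14 = 70 + 14 = 84$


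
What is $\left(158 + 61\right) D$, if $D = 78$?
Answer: $17082$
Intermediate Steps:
$\left(158 + 61\right) D = \left(158 + 61\right) 78 = 219 \cdot 78 = 17082$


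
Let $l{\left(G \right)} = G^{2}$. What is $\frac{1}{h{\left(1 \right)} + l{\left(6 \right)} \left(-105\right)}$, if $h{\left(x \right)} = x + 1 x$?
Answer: $- \frac{1}{3778} \approx -0.00026469$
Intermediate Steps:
$h{\left(x \right)} = 2 x$ ($h{\left(x \right)} = x + x = 2 x$)
$\frac{1}{h{\left(1 \right)} + l{\left(6 \right)} \left(-105\right)} = \frac{1}{2 \cdot 1 + 6^{2} \left(-105\right)} = \frac{1}{2 + 36 \left(-105\right)} = \frac{1}{2 - 3780} = \frac{1}{-3778} = - \frac{1}{3778}$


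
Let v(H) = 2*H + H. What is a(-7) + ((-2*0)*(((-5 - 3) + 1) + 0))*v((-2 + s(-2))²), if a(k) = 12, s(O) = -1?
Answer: 12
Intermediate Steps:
v(H) = 3*H
a(-7) + ((-2*0)*(((-5 - 3) + 1) + 0))*v((-2 + s(-2))²) = 12 + ((-2*0)*(((-5 - 3) + 1) + 0))*(3*(-2 - 1)²) = 12 + (0*((-8 + 1) + 0))*(3*(-3)²) = 12 + (0*(-7 + 0))*(3*9) = 12 + (0*(-7))*27 = 12 + 0*27 = 12 + 0 = 12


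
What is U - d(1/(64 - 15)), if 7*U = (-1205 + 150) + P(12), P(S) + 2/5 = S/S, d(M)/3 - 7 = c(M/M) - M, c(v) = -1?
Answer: -41299/245 ≈ -168.57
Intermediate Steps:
d(M) = 18 - 3*M (d(M) = 21 + 3*(-1 - M) = 21 + (-3 - 3*M) = 18 - 3*M)
P(S) = ⅗ (P(S) = -⅖ + S/S = -⅖ + 1 = ⅗)
U = -5272/35 (U = ((-1205 + 150) + ⅗)/7 = (-1055 + ⅗)/7 = (⅐)*(-5272/5) = -5272/35 ≈ -150.63)
U - d(1/(64 - 15)) = -5272/35 - (18 - 3/(64 - 15)) = -5272/35 - (18 - 3/49) = -5272/35 - 1*879/49 = -5272/35 - 879/49 = -41299/245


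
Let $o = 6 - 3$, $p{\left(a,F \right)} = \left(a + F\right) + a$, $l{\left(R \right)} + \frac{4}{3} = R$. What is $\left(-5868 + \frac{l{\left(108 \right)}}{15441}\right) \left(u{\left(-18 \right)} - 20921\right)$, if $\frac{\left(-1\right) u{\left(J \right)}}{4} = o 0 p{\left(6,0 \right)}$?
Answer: $\frac{5686809903524}{46323} \approx 1.2276 \cdot 10^{8}$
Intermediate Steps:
$l{\left(R \right)} = - \frac{4}{3} + R$
$p{\left(a,F \right)} = F + 2 a$ ($p{\left(a,F \right)} = \left(F + a\right) + a = F + 2 a$)
$o = 3$
$u{\left(J \right)} = 0$ ($u{\left(J \right)} = - 4 \cdot 3 \cdot 0 \left(0 + 2 \cdot 6\right) = - 4 \cdot 0 \left(0 + 12\right) = - 4 \cdot 0 \cdot 12 = \left(-4\right) 0 = 0$)
$\left(-5868 + \frac{l{\left(108 \right)}}{15441}\right) \left(u{\left(-18 \right)} - 20921\right) = \left(-5868 + \frac{- \frac{4}{3} + 108}{15441}\right) \left(0 - 20921\right) = \left(-5868 + \frac{320}{3} \cdot \frac{1}{15441}\right) \left(-20921\right) = \left(-5868 + \frac{320}{46323}\right) \left(-20921\right) = \left(- \frac{271823044}{46323}\right) \left(-20921\right) = \frac{5686809903524}{46323}$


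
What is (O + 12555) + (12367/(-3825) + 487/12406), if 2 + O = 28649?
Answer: 1955004883673/47452950 ≈ 41199.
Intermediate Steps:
O = 28647 (O = -2 + 28649 = 28647)
(O + 12555) + (12367/(-3825) + 487/12406) = (28647 + 12555) + (12367/(-3825) + 487/12406) = 41202 + (12367*(-1/3825) + 487*(1/12406)) = 41202 + (-12367/3825 + 487/12406) = 41202 - 151562227/47452950 = 1955004883673/47452950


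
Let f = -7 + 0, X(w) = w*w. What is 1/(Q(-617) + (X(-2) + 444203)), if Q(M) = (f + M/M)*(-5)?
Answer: 1/444237 ≈ 2.2511e-6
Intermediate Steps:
X(w) = w**2
f = -7
Q(M) = 30 (Q(M) = (-7 + M/M)*(-5) = (-7 + 1)*(-5) = -6*(-5) = 30)
1/(Q(-617) + (X(-2) + 444203)) = 1/(30 + ((-2)**2 + 444203)) = 1/(30 + (4 + 444203)) = 1/(30 + 444207) = 1/444237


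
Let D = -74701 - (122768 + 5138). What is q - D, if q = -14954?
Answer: 187653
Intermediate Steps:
D = -202607 (D = -74701 - 1*127906 = -74701 - 127906 = -202607)
q - D = -14954 - 1*(-202607) = -14954 + 202607 = 187653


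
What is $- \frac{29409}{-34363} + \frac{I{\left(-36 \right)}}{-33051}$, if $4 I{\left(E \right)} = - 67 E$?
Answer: $\frac{317091990}{378577171} \approx 0.83759$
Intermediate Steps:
$I{\left(E \right)} = - \frac{67 E}{4}$ ($I{\left(E \right)} = \frac{\left(-67\right) E}{4} = - \frac{67 E}{4}$)
$- \frac{29409}{-34363} + \frac{I{\left(-36 \right)}}{-33051} = - \frac{29409}{-34363} + \frac{\left(- \frac{67}{4}\right) \left(-36\right)}{-33051} = \left(-29409\right) \left(- \frac{1}{34363}\right) + 603 \left(- \frac{1}{33051}\right) = \frac{29409}{34363} - \frac{201}{11017} = \frac{317091990}{378577171}$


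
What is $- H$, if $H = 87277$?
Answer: $-87277$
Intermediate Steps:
$- H = \left(-1\right) 87277 = -87277$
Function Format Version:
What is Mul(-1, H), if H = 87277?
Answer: -87277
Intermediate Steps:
Mul(-1, H) = Mul(-1, 87277) = -87277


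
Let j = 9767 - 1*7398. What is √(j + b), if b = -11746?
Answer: I*√9377 ≈ 96.835*I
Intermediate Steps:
j = 2369 (j = 9767 - 7398 = 2369)
√(j + b) = √(2369 - 11746) = √(-9377) = I*√9377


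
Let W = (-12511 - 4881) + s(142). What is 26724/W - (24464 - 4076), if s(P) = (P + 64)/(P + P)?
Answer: -16784401492/823187 ≈ -20390.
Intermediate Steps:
s(P) = (64 + P)/(2*P) (s(P) = (64 + P)/((2*P)) = (64 + P)*(1/(2*P)) = (64 + P)/(2*P))
W = -2469561/142 (W = (-12511 - 4881) + (1/2)*(64 + 142)/142 = -17392 + (1/2)*(1/142)*206 = -17392 + 103/142 = -2469561/142 ≈ -17391.)
26724/W - (24464 - 4076) = 26724/(-2469561/142) - (24464 - 4076) = 26724*(-142/2469561) - 1*20388 = -1264936/823187 - 20388 = -16784401492/823187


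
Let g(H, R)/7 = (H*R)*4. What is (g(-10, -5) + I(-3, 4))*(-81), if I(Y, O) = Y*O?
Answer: -112428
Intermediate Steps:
g(H, R) = 28*H*R (g(H, R) = 7*((H*R)*4) = 7*(4*H*R) = 28*H*R)
I(Y, O) = O*Y
(g(-10, -5) + I(-3, 4))*(-81) = (28*(-10)*(-5) + 4*(-3))*(-81) = (1400 - 12)*(-81) = 1388*(-81) = -112428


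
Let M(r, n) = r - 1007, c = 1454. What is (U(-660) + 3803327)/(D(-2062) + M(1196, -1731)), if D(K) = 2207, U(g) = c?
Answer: 3804781/2396 ≈ 1588.0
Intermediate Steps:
M(r, n) = -1007 + r
U(g) = 1454
(U(-660) + 3803327)/(D(-2062) + M(1196, -1731)) = (1454 + 3803327)/(2207 + (-1007 + 1196)) = 3804781/(2207 + 189) = 3804781/2396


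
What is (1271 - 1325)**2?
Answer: 2916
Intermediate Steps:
(1271 - 1325)**2 = (-54)**2 = 2916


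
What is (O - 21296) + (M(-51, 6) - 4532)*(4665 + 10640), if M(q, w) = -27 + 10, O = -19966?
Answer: -69663707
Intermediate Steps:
M(q, w) = -17
(O - 21296) + (M(-51, 6) - 4532)*(4665 + 10640) = (-19966 - 21296) + (-17 - 4532)*(4665 + 10640) = -41262 - 4549*15305 = -41262 - 69622445 = -69663707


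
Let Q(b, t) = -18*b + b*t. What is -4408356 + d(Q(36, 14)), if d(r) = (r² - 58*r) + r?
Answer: -4379412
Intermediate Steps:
d(r) = r² - 57*r
-4408356 + d(Q(36, 14)) = -4408356 + (36*(-18 + 14))*(-57 + 36*(-18 + 14)) = -4408356 + (36*(-4))*(-57 + 36*(-4)) = -4408356 - 144*(-57 - 144) = -4408356 - 144*(-201) = -4408356 + 28944 = -4379412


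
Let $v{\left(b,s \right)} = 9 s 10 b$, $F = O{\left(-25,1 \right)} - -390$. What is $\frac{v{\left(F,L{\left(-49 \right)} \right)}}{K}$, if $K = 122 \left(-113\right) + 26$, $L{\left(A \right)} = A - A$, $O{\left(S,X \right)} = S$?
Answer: $0$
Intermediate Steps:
$L{\left(A \right)} = 0$
$F = 365$ ($F = -25 - -390 = -25 + 390 = 365$)
$v{\left(b,s \right)} = 90 b s$ ($v{\left(b,s \right)} = 90 s b = 90 b s$)
$K = -13760$ ($K = -13786 + 26 = -13760$)
$\frac{v{\left(F,L{\left(-49 \right)} \right)}}{K} = \frac{90 \cdot 365 \cdot 0}{-13760} = 0 \left(- \frac{1}{13760}\right) = 0$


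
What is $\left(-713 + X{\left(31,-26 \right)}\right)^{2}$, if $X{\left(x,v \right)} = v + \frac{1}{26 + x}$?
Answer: $\frac{1774262884}{3249} \approx 5.461 \cdot 10^{5}$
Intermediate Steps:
$\left(-713 + X{\left(31,-26 \right)}\right)^{2} = \left(-713 + \frac{1 + 26 \left(-26\right) - 806}{26 + 31}\right)^{2} = \left(-713 + \frac{1 - 676 - 806}{57}\right)^{2} = \left(-713 + \frac{1}{57} \left(-1481\right)\right)^{2} = \left(-713 - \frac{1481}{57}\right)^{2} = \left(- \frac{42122}{57}\right)^{2} = \frac{1774262884}{3249}$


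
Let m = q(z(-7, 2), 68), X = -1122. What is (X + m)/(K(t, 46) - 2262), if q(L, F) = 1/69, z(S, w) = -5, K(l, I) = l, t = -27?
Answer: 77417/157941 ≈ 0.49016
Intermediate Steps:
q(L, F) = 1/69
m = 1/69 ≈ 0.014493
(X + m)/(K(t, 46) - 2262) = (-1122 + 1/69)/(-27 - 2262) = -77417/69/(-2289) = -77417/69*(-1/2289) = 77417/157941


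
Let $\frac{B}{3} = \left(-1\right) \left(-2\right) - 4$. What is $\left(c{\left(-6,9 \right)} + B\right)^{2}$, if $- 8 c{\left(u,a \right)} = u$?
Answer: $\frac{441}{16} \approx 27.563$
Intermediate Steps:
$c{\left(u,a \right)} = - \frac{u}{8}$
$B = -6$ ($B = 3 \left(\left(-1\right) \left(-2\right) - 4\right) = 3 \left(2 - 4\right) = 3 \left(-2\right) = -6$)
$\left(c{\left(-6,9 \right)} + B\right)^{2} = \left(\left(- \frac{1}{8}\right) \left(-6\right) - 6\right)^{2} = \left(\frac{3}{4} - 6\right)^{2} = \left(- \frac{21}{4}\right)^{2} = \frac{441}{16}$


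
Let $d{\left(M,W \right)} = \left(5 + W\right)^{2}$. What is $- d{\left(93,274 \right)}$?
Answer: $-77841$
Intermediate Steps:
$- d{\left(93,274 \right)} = - \left(5 + 274\right)^{2} = - 279^{2} = \left(-1\right) 77841 = -77841$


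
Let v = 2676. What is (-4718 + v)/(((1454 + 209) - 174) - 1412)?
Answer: -2042/77 ≈ -26.519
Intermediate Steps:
(-4718 + v)/(((1454 + 209) - 174) - 1412) = (-4718 + 2676)/(((1454 + 209) - 174) - 1412) = -2042/((1663 - 174) - 1412) = -2042/(1489 - 1412) = -2042/77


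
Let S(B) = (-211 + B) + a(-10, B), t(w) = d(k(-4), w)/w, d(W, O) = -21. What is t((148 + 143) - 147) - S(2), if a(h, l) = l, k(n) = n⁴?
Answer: 9929/48 ≈ 206.85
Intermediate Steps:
t(w) = -21/w
S(B) = -211 + 2*B (S(B) = (-211 + B) + B = -211 + 2*B)
t((148 + 143) - 147) - S(2) = -21/((148 + 143) - 147) - (-211 + 2*2) = -21/(291 - 147) - (-211 + 4) = -21/144 - 1*(-207) = -21*1/144 + 207 = -7/48 + 207 = 9929/48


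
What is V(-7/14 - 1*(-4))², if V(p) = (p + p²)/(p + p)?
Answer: 81/16 ≈ 5.0625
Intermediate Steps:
V(p) = (p + p²)/(2*p) (V(p) = (p + p²)/((2*p)) = (p + p²)*(1/(2*p)) = (p + p²)/(2*p))
V(-7/14 - 1*(-4))² = (½ + (-7/14 - 1*(-4))/2)² = (½ + (-7*1/14 + 4)/2)² = (½ + (-½ + 4)/2)² = (½ + (½)*(7/2))² = (½ + 7/4)² = (9/4)² = 81/16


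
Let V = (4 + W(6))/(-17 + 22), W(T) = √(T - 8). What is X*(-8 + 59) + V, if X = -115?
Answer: -29321/5 + I*√2/5 ≈ -5864.2 + 0.28284*I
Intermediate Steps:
W(T) = √(-8 + T)
V = ⅘ + I*√2/5 (V = (4 + √(-8 + 6))/(-17 + 22) = (4 + √(-2))/5 = (4 + I*√2)*(⅕) = ⅘ + I*√2/5 ≈ 0.8 + 0.28284*I)
X*(-8 + 59) + V = -115*(-8 + 59) + (⅘ + I*√2/5) = -115*51 + (⅘ + I*√2/5) = -5865 + (⅘ + I*√2/5) = -29321/5 + I*√2/5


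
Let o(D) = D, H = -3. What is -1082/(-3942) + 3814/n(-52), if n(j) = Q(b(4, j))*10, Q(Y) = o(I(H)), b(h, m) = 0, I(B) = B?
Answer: -1250194/9855 ≈ -126.86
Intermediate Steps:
Q(Y) = -3
n(j) = -30 (n(j) = -3*10 = -30)
-1082/(-3942) + 3814/n(-52) = -1082/(-3942) + 3814/(-30) = -1082*(-1/3942) + 3814*(-1/30) = 541/1971 - 1907/15 = -1250194/9855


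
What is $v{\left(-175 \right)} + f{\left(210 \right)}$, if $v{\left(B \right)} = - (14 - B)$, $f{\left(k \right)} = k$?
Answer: $21$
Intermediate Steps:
$v{\left(B \right)} = -14 + B$
$v{\left(-175 \right)} + f{\left(210 \right)} = \left(-14 - 175\right) + 210 = -189 + 210 = 21$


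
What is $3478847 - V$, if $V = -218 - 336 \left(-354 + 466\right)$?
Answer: $3516697$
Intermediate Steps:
$V = -37850$ ($V = -218 - 37632 = -37850$)
$3478847 - V = 3478847 - -37850 = 3478847 + 37850 = 3516697$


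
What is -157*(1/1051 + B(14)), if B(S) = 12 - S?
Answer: 329857/1051 ≈ 313.85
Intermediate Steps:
-157*(1/1051 + B(14)) = -157*(1/1051 + (12 - 1*14)) = -157*(1/1051 + (12 - 14)) = -157*(1/1051 - 2) = -157*(-2101/1051) = 329857/1051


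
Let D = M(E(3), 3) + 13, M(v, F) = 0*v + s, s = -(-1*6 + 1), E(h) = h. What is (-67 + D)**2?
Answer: 2401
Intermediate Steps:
s = 5 (s = -(-6 + 1) = -1*(-5) = 5)
M(v, F) = 5 (M(v, F) = 0*v + 5 = 0 + 5 = 5)
D = 18 (D = 5 + 13 = 18)
(-67 + D)**2 = (-67 + 18)**2 = (-49)**2 = 2401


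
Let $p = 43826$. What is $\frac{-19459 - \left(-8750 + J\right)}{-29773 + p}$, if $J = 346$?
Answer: $- \frac{11055}{14053} \approx -0.78666$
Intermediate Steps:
$\frac{-19459 - \left(-8750 + J\right)}{-29773 + p} = \frac{-19459 - -8404}{-29773 + 43826} = \frac{-19459 + \left(-346 + 8750\right)}{14053} = \left(-19459 + 8404\right) \frac{1}{14053} = \left(-11055\right) \frac{1}{14053} = - \frac{11055}{14053}$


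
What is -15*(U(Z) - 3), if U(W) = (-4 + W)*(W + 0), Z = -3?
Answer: -270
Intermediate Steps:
U(W) = W*(-4 + W) (U(W) = (-4 + W)*W = W*(-4 + W))
-15*(U(Z) - 3) = -15*(-3*(-4 - 3) - 3) = -15*(-3*(-7) - 3) = -15*(21 - 3) = -15*18 = -270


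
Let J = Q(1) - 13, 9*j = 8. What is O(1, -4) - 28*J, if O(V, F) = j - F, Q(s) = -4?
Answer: 4328/9 ≈ 480.89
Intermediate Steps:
j = 8/9 (j = (1/9)*8 = 8/9 ≈ 0.88889)
O(V, F) = 8/9 - F
J = -17 (J = -4 - 13 = -17)
O(1, -4) - 28*J = (8/9 - 1*(-4)) - 28*(-17) = (8/9 + 4) + 476 = 44/9 + 476 = 4328/9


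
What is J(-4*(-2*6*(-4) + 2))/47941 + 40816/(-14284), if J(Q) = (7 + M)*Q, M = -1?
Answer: -493475164/171197311 ≈ -2.8825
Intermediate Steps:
J(Q) = 6*Q (J(Q) = (7 - 1)*Q = 6*Q)
J(-4*(-2*6*(-4) + 2))/47941 + 40816/(-14284) = (6*(-4*(-2*6*(-4) + 2)))/47941 + 40816/(-14284) = (6*(-4*(-12*(-4) + 2)))*(1/47941) + 40816*(-1/14284) = (6*(-4*(48 + 2)))*(1/47941) - 10204/3571 = (6*(-4*50))*(1/47941) - 10204/3571 = (6*(-200))*(1/47941) - 10204/3571 = -1200*1/47941 - 10204/3571 = -1200/47941 - 10204/3571 = -493475164/171197311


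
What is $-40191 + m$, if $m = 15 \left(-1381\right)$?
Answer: $-60906$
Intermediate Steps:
$m = -20715$
$-40191 + m = -40191 - 20715 = -60906$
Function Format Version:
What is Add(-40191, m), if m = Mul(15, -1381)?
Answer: -60906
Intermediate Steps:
m = -20715
Add(-40191, m) = Add(-40191, -20715) = -60906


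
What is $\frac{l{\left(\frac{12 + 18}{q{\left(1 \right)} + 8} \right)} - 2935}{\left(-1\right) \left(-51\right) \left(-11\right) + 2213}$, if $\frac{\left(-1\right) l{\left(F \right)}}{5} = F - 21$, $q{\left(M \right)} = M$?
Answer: $- \frac{305}{177} \approx -1.7232$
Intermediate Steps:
$l{\left(F \right)} = 105 - 5 F$ ($l{\left(F \right)} = - 5 \left(F - 21\right) = - 5 \left(-21 + F\right) = 105 - 5 F$)
$\frac{l{\left(\frac{12 + 18}{q{\left(1 \right)} + 8} \right)} - 2935}{\left(-1\right) \left(-51\right) \left(-11\right) + 2213} = \frac{\left(105 - 5 \frac{12 + 18}{1 + 8}\right) - 2935}{\left(-1\right) \left(-51\right) \left(-11\right) + 2213} = \frac{\left(105 - 5 \cdot \frac{30}{9}\right) - 2935}{51 \left(-11\right) + 2213} = \frac{\left(105 - 5 \cdot 30 \cdot \frac{1}{9}\right) - 2935}{-561 + 2213} = \frac{\left(105 - \frac{50}{3}\right) - 2935}{1652} = \left(\left(105 - \frac{50}{3}\right) - 2935\right) \frac{1}{1652} = \left(\frac{265}{3} - 2935\right) \frac{1}{1652} = \left(- \frac{8540}{3}\right) \frac{1}{1652} = - \frac{305}{177}$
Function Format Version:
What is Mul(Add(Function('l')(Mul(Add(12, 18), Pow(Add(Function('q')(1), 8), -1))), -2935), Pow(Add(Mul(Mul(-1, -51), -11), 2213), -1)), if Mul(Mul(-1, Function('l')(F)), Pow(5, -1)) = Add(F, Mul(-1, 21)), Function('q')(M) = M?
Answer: Rational(-305, 177) ≈ -1.7232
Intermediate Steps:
Function('l')(F) = Add(105, Mul(-5, F)) (Function('l')(F) = Mul(-5, Add(F, Mul(-1, 21))) = Mul(-5, Add(F, -21)) = Mul(-5, Add(-21, F)) = Add(105, Mul(-5, F)))
Mul(Add(Function('l')(Mul(Add(12, 18), Pow(Add(Function('q')(1), 8), -1))), -2935), Pow(Add(Mul(Mul(-1, -51), -11), 2213), -1)) = Mul(Add(Add(105, Mul(-5, Mul(Add(12, 18), Pow(Add(1, 8), -1)))), -2935), Pow(Add(Mul(Mul(-1, -51), -11), 2213), -1)) = Mul(Add(Add(105, Mul(-5, Mul(30, Pow(9, -1)))), -2935), Pow(Add(Mul(51, -11), 2213), -1)) = Mul(Add(Add(105, Mul(-5, Mul(30, Rational(1, 9)))), -2935), Pow(Add(-561, 2213), -1)) = Mul(Add(Add(105, Mul(-5, Rational(10, 3))), -2935), Pow(1652, -1)) = Mul(Add(Add(105, Rational(-50, 3)), -2935), Rational(1, 1652)) = Mul(Add(Rational(265, 3), -2935), Rational(1, 1652)) = Mul(Rational(-8540, 3), Rational(1, 1652)) = Rational(-305, 177)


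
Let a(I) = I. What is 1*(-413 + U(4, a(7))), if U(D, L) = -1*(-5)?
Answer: -408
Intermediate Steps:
U(D, L) = 5
1*(-413 + U(4, a(7))) = 1*(-413 + 5) = 1*(-408) = -408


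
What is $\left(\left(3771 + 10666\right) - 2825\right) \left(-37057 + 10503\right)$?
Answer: $-308345048$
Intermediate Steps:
$\left(\left(3771 + 10666\right) - 2825\right) \left(-37057 + 10503\right) = \left(14437 - 2825\right) \left(-26554\right) = 11612 \left(-26554\right) = -308345048$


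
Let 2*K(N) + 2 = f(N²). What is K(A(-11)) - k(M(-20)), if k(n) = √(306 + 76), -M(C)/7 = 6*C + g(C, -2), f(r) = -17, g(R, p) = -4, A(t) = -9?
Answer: -19/2 - √382 ≈ -29.045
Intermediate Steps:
M(C) = 28 - 42*C (M(C) = -7*(6*C - 4) = -7*(-4 + 6*C) = 28 - 42*C)
k(n) = √382
K(N) = -19/2 (K(N) = -1 + (½)*(-17) = -1 - 17/2 = -19/2)
K(A(-11)) - k(M(-20)) = -19/2 - √382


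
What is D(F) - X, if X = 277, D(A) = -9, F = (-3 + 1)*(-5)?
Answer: -286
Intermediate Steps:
F = 10 (F = -2*(-5) = 10)
D(F) - X = -9 - 1*277 = -9 - 277 = -286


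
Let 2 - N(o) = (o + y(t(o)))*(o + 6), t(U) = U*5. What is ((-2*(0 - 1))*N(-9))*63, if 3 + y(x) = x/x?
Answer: -3906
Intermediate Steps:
t(U) = 5*U
y(x) = -2 (y(x) = -3 + x/x = -3 + 1 = -2)
N(o) = 2 - (-2 + o)*(6 + o) (N(o) = 2 - (o - 2)*(o + 6) = 2 - (-2 + o)*(6 + o))
((-2*(0 - 1))*N(-9))*63 = ((-2*(0 - 1))*(14 - 1*(-9)² - 4*(-9)))*63 = ((-2*(-1))*(14 - 1*81 + 36))*63 = (2*(14 - 81 + 36))*63 = (2*(-31))*63 = -62*63 = -3906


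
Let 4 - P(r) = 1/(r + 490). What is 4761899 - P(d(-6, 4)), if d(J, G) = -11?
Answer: 2280947706/479 ≈ 4.7619e+6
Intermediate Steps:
P(r) = 4 - 1/(490 + r) (P(r) = 4 - 1/(r + 490) = 4 - 1/(490 + r))
4761899 - P(d(-6, 4)) = 4761899 - (1959 + 4*(-11))/(490 - 11) = 4761899 - (1959 - 44)/479 = 4761899 - 1915/479 = 2280947706/479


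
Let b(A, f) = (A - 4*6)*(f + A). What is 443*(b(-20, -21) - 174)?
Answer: 722090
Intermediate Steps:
b(A, f) = (-24 + A)*(A + f) (b(A, f) = (A - 24)*(A + f) = (-24 + A)*(A + f))
443*(b(-20, -21) - 174) = 443*(((-20)² - 24*(-20) - 24*(-21) - 20*(-21)) - 174) = 443*((400 + 480 + 504 + 420) - 174) = 443*(1804 - 174) = 443*1630 = 722090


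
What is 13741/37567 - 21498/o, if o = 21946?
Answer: -253027690/412222691 ≈ -0.61381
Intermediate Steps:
13741/37567 - 21498/o = 13741/37567 - 21498/21946 = 13741*(1/37567) - 21498*1/21946 = 13741/37567 - 10749/10973 = -253027690/412222691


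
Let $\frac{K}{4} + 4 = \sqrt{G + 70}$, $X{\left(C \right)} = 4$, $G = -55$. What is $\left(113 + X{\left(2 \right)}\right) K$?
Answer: $-1872 + 468 \sqrt{15} \approx -59.444$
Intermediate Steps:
$K = -16 + 4 \sqrt{15}$ ($K = -16 + 4 \sqrt{-55 + 70} = -16 + 4 \sqrt{15} \approx -0.50807$)
$\left(113 + X{\left(2 \right)}\right) K = \left(113 + 4\right) \left(-16 + 4 \sqrt{15}\right) = 117 \left(-16 + 4 \sqrt{15}\right) = -1872 + 468 \sqrt{15}$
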